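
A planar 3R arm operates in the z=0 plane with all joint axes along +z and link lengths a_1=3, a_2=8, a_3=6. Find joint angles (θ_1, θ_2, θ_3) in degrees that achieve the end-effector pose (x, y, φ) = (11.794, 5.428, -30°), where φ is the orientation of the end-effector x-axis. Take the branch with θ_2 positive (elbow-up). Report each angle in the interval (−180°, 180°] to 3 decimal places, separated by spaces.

wrist centre = target − a_3·(cos φ, sin φ) = (6.5978, 8.4280)
cos θ_2 = (114.5628−3²−8²)/(2·3·8) = 0.8659; θ_2 = 30.0154° (elbow-up)
β = atan2(8.4280,6.5978) = 51.9444°; ψ = atan2(4.0019,9.9271) = 21.9555°
θ_1 = β − ψ = 29.9889°
θ_3 = φ − θ_1 − θ_2 = -90.0043° (wrapped to (-180°,180°])

29.989 30.015 -90.004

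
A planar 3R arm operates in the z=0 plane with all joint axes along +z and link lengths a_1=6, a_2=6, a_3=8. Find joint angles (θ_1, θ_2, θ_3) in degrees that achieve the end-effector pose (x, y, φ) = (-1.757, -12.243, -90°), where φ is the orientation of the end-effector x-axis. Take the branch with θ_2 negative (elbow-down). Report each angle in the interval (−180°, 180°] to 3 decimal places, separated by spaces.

-44.995 -134.998 89.993

wrist centre = target − a_3·(cos φ, sin φ) = (-1.7570, -4.2430)
cos θ_2 = (21.0901−6²−6²)/(2·6·6) = -0.7071; θ_2 = -134.9980° (elbow-down)
β = atan2(-4.2430,-1.7570) = -112.4941°; ψ = atan2(-4.2428,1.7575) = -67.4990°
θ_1 = β − ψ = -44.9951°
θ_3 = φ − θ_1 − θ_2 = 89.9931° (wrapped to (-180°,180°])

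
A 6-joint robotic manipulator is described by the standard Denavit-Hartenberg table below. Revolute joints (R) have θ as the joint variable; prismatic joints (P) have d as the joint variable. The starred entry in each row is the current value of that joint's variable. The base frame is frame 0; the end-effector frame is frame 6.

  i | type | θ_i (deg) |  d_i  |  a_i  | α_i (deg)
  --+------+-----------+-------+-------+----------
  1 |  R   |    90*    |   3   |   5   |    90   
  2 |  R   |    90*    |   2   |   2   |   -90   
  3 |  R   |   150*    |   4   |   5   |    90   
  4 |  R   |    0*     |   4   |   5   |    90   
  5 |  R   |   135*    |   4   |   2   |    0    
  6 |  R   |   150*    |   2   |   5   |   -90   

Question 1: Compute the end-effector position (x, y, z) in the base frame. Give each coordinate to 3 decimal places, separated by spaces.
-3.446 7.000 -3.264

after link 1: o_1 = (0.0000, 5.0000, 3.0000)
after link 2: o_2 = (2.0000, 5.0000, 5.0000)
after link 3: o_3 = (-0.5000, 1.0000, 0.6699)
after link 4: o_4 = (-6.4641, 1.0000, -1.6603)
after link 5: o_5 = (-6.9817, 5.0000, 0.2716)
after link 6: o_6 = (-3.4462, 7.0000, -3.2639)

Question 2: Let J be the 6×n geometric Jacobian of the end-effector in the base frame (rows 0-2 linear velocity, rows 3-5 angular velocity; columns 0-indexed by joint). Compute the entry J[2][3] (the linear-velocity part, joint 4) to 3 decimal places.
axis z_3 = (-0.8660,-0.0000,0.5000); lever o_n−o_3 = (-2.9462,6.0000,-3.9338)
cross product → J_v[:, 3] = (-3.0000,-4.8799,-5.1962)
J_ω[:, 3] = z_3
entry J[2][3] = -5.1962

-5.196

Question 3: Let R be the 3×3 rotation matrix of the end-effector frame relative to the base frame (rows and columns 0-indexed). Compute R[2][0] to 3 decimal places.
-0.707

End-effector x-axis (col 0 of R) = (0.7071,0.0000,-0.7071)
R[2][0] = -0.7071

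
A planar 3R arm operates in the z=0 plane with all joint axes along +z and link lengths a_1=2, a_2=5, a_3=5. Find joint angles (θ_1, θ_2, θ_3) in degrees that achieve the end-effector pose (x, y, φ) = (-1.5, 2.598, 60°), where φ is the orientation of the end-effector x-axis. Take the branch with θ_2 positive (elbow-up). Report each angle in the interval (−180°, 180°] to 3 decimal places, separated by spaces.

wrist centre = target − a_3·(cos φ, sin φ) = (-4.0000, -1.7321)
cos θ_2 = (19.0003−2²−5²)/(2·2·5) = -0.5000; θ_2 = 119.9991° (elbow-up)
β = atan2(-1.7321,-4.0000) = -156.5859°; ψ = atan2(4.3302,-0.4999) = 96.5859°
θ_1 = β − ψ = -253.1717°
θ_3 = φ − θ_1 − θ_2 = -166.8274° (wrapped to (-180°,180°])

106.828 119.999 -166.827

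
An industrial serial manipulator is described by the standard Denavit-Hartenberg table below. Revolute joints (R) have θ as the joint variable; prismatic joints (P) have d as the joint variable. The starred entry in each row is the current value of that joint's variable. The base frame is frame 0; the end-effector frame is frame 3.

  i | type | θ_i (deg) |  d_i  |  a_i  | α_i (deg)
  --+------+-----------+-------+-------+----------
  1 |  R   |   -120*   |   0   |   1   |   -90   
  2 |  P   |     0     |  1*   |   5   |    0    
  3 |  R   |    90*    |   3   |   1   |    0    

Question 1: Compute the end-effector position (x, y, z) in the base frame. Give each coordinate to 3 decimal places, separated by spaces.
0.464 -7.196 -1.000

after link 1: o_1 = (-0.5000, -0.8660, 0.0000)
after link 2: o_2 = (-2.1340, -5.6962, 0.0000)
after link 3: o_3 = (0.4641, -7.1962, -1.0000)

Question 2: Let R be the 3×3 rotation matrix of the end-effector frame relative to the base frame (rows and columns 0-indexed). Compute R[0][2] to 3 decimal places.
End-effector z-axis (col 2 of R) = (0.8660,-0.5000,0.0000)
R[0][2] = 0.8660

0.866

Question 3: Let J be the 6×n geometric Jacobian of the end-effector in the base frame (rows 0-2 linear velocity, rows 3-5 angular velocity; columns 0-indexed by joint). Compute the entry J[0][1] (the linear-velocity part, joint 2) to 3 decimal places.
0.866

prismatic axis z_1 = (0.8660,-0.5000,0.0000)
J_v[:, 1] = z_1; J_ω[:, 1] = (0,0,0)
entry J[0][1] = 0.8660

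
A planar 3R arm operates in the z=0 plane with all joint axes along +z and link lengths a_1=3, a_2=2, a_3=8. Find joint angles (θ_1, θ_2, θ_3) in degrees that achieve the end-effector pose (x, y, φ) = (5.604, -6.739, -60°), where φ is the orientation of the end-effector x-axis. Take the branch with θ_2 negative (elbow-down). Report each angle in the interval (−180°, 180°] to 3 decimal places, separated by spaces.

44.993 -149.991 44.998

wrist centre = target − a_3·(cos φ, sin φ) = (1.6040, 0.1892)
cos θ_2 = (2.6086−3²−2²)/(2·3·2) = -0.8659; θ_2 = -149.9912° (elbow-down)
β = atan2(0.1892,1.6040) = 6.7274°; ψ = atan2(-1.0003,1.2681) = -38.2660°
θ_1 = β − ψ = 44.9933°
θ_3 = φ − θ_1 − θ_2 = 44.9979° (wrapped to (-180°,180°])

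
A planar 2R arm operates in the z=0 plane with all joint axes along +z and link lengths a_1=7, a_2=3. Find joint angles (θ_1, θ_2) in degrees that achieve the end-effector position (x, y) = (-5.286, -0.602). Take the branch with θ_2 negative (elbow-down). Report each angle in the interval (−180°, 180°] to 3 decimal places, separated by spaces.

-150.002 -134.995

cos θ_2 = (28.3042−7²−3²)/(2·7·3) = -0.7070; θ_2 = -134.9948° (elbow-down)
β = atan2(-0.6020,-5.2860) = -173.5028°; ψ = atan2(-2.1215,4.8789) = -23.5012°
θ_1 = β − ψ = -150.0017°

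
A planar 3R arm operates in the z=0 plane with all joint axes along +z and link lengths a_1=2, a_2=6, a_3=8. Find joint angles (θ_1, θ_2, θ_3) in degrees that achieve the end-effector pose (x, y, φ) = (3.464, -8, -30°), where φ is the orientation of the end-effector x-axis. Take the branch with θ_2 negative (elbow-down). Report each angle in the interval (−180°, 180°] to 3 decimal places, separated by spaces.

wrist centre = target − a_3·(cos φ, sin φ) = (-3.4642, -4.0000)
cos θ_2 = (28.0007−2²−6²)/(2·2·6) = -0.5000; θ_2 = -119.9981° (elbow-down)
β = atan2(-4.0000,-3.4642) = -130.8942°; ψ = atan2(-5.1963,-0.9998) = -100.8913°
θ_1 = β − ψ = -30.0029°
θ_3 = φ − θ_1 − θ_2 = 120.0010° (wrapped to (-180°,180°])

-30.003 -119.998 120.001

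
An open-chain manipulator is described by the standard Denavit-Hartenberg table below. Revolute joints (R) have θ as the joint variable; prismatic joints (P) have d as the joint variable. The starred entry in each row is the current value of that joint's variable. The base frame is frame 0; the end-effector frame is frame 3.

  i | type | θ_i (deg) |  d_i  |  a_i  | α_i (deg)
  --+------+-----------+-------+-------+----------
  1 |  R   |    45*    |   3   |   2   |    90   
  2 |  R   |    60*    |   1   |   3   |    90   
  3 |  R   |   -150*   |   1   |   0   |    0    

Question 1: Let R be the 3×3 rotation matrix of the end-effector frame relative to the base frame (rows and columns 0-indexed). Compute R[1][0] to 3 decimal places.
End-effector x-axis (col 0 of R) = (-0.6597,0.0474,-0.7500)
R[1][0] = 0.0474

0.047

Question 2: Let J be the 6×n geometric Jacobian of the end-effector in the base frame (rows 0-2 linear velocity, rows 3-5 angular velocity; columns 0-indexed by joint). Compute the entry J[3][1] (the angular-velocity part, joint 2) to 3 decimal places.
0.707

axis z_1 = (0.7071,-0.7071,0.0000); lever o_n−o_1 = (2.3801,0.9659,2.0981)
cross product → J_v[:, 1] = (-1.4836,-1.4836,2.3660)
J_ω[:, 1] = z_1
entry J[3][1] = 0.7071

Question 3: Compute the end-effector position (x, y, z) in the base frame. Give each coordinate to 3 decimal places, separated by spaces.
after link 1: o_1 = (1.4142, 1.4142, 3.0000)
after link 2: o_2 = (3.1820, 1.7678, 5.5981)
after link 3: o_3 = (3.7944, 2.3801, 5.0981)

3.794 2.380 5.098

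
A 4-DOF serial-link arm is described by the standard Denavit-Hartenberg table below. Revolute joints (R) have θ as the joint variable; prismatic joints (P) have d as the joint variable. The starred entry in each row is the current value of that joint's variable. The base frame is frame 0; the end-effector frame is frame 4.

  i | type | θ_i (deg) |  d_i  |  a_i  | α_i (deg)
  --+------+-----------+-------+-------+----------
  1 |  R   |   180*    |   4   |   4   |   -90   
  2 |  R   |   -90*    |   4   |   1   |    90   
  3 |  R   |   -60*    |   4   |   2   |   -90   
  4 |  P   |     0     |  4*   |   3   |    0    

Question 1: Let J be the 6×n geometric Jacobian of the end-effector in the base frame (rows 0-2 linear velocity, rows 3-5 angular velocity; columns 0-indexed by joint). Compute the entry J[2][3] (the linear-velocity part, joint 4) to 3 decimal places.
0.866

prismatic axis z_3 = (-0.0000,-0.5000,0.8660)
J_v[:, 3] = z_3; J_ω[:, 3] = (0,0,0)
entry J[2][3] = 0.8660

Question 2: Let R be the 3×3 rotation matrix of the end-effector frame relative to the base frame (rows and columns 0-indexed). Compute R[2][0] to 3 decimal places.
End-effector x-axis (col 0 of R) = (0.0000,0.8660,0.5000)
R[2][0] = 0.5000

0.500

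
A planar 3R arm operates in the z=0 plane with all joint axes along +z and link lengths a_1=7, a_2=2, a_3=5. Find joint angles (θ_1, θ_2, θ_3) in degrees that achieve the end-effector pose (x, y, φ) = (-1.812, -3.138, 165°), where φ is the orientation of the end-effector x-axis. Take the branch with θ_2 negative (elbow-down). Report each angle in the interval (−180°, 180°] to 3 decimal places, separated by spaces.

-45.004 -150.007 0.011

wrist centre = target − a_3·(cos φ, sin φ) = (3.0176, -4.4321)
cos θ_2 = (28.7496−7²−2²)/(2·7·2) = -0.8661; θ_2 = -150.0071° (elbow-down)
β = atan2(-4.4321,3.0176) = -55.7507°; ψ = atan2(-0.9998,5.2678) = -10.7464°
θ_1 = β − ψ = -45.0043°
θ_3 = φ − θ_1 − θ_2 = 0.0114° (wrapped to (-180°,180°])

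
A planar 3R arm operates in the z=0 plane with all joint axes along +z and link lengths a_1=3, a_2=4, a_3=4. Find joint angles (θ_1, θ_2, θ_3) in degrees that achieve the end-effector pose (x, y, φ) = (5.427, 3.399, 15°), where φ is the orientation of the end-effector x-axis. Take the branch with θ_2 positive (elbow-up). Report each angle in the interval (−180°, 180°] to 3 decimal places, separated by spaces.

-30.003 134.994 -89.991

wrist centre = target − a_3·(cos φ, sin φ) = (1.5633, 2.3637)
cos θ_2 = (8.0311−3²−4²)/(2·3·4) = -0.7070; θ_2 = 134.9944° (elbow-up)
β = atan2(2.3637,1.5633) = 56.5205°; ψ = atan2(2.8287,0.1718) = 86.5235°
θ_1 = β − ψ = -30.0029°
θ_3 = φ − θ_1 − θ_2 = -89.9915° (wrapped to (-180°,180°])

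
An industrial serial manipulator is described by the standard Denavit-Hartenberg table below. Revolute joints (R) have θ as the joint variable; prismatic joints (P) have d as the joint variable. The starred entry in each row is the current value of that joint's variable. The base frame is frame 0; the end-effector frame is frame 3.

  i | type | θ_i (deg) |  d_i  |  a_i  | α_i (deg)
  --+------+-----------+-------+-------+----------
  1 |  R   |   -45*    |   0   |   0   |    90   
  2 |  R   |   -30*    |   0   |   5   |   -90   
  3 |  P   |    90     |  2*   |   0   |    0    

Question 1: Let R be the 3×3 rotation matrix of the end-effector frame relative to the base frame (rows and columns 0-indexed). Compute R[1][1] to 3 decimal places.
End-effector y-axis (col 1 of R) = (-0.6124,0.6124,0.5000)
R[1][1] = 0.6124

0.612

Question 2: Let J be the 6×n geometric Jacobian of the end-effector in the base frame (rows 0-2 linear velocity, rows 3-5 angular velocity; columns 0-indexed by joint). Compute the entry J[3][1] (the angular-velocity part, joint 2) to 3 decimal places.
-0.707

axis z_1 = (-0.7071,-0.7071,0.0000); lever o_n−o_1 = (3.7690,-3.7690,-0.7679)
cross product → J_v[:, 1] = (0.5430,-0.5430,5.3301)
J_ω[:, 1] = z_1
entry J[3][1] = -0.7071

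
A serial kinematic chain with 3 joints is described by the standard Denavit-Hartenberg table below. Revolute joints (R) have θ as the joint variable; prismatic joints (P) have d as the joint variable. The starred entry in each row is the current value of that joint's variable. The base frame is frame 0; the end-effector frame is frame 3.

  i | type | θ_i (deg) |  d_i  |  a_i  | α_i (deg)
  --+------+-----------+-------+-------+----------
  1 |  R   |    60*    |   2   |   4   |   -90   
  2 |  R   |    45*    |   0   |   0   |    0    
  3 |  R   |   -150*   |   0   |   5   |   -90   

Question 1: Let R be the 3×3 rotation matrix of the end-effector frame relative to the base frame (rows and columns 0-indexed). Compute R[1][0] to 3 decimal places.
-0.224

End-effector x-axis (col 0 of R) = (-0.1294,-0.2241,0.9659)
R[1][0] = -0.2241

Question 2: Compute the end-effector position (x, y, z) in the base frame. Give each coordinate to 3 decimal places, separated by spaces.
after link 1: o_1 = (2.0000, 3.4641, 2.0000)
after link 2: o_2 = (2.0000, 3.4641, 2.0000)
after link 3: o_3 = (1.3530, 2.3434, 6.8296)

1.353 2.343 6.830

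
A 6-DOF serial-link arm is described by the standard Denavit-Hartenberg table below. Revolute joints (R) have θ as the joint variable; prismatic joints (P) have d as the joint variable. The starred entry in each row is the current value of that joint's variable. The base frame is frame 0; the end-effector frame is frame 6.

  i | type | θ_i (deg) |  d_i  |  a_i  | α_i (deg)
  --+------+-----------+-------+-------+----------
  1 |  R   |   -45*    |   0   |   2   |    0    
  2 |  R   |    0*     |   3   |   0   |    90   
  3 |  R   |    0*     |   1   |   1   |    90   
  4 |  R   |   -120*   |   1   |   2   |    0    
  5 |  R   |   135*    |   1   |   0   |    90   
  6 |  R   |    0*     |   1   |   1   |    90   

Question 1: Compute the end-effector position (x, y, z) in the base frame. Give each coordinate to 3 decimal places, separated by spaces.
3.298 -1.263 1.000

after link 1: o_1 = (1.4142, -1.4142, 0.0000)
after link 2: o_2 = (1.4142, -1.4142, 3.0000)
after link 3: o_3 = (1.4142, -2.8284, 3.0000)
after link 4: o_4 = (1.9319, -0.8966, 2.0000)
after link 5: o_5 = (1.9319, -0.8966, 1.0000)
after link 6: o_6 = (3.2979, -1.2626, 1.0000)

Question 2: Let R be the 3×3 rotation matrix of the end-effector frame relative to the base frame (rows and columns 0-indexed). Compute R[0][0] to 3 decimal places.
End-effector x-axis (col 0 of R) = (0.5000,-0.8660,0.0000)
R[0][0] = 0.5000

0.500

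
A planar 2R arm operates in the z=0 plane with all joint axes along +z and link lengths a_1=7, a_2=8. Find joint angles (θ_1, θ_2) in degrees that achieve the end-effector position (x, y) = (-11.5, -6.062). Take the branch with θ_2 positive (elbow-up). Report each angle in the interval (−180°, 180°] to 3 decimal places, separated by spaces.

cos θ_2 = (168.9978−7²−8²)/(2·7·8) = 0.5000; θ_2 = 60.0013° (elbow-up)
β = atan2(-6.0620,-11.5000) = -152.2049°; ψ = atan2(6.9283,10.9998) = 32.2049°
θ_1 = β − ψ = -184.4098°

175.590 60.001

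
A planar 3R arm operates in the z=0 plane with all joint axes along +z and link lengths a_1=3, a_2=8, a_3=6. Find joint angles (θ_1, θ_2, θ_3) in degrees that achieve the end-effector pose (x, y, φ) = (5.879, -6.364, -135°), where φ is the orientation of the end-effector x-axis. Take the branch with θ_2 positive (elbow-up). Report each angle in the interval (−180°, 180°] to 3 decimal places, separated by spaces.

wrist centre = target − a_3·(cos φ, sin φ) = (10.1216, -2.1214)
cos θ_2 = (106.9478−3²−8²)/(2·3·8) = 0.7072; θ_2 = 44.9888° (elbow-up)
β = atan2(-2.1214,10.1216) = -11.8371°; ψ = atan2(5.6557,8.6580) = 33.1543°
θ_1 = β − ψ = -44.9913°
θ_3 = φ − θ_1 − θ_2 = -134.9974° (wrapped to (-180°,180°])

-44.991 44.989 -134.997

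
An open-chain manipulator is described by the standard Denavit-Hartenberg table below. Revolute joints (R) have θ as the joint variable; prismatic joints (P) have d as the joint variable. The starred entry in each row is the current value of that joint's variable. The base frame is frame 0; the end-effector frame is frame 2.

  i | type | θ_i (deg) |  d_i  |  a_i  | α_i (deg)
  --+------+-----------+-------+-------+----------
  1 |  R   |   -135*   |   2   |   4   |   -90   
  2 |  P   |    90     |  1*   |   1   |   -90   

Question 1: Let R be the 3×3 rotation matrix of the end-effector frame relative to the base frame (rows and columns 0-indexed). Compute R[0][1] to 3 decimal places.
-0.707

End-effector y-axis (col 1 of R) = (-0.7071,0.7071,-0.0000)
R[0][1] = -0.7071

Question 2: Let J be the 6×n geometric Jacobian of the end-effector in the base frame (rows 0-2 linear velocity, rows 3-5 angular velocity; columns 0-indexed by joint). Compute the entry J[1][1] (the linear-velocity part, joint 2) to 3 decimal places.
-0.707

prismatic axis z_1 = (0.7071,-0.7071,0.0000)
J_v[:, 1] = z_1; J_ω[:, 1] = (0,0,0)
entry J[1][1] = -0.7071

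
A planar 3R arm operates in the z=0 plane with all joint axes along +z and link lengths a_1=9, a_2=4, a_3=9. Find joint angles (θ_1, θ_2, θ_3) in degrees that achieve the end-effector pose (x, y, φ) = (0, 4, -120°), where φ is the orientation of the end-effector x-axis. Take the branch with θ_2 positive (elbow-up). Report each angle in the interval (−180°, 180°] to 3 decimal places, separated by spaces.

60.000 30.000 150.000

wrist centre = target − a_3·(cos φ, sin φ) = (4.5000, 11.7942)
cos θ_2 = (159.3538−9²−4²)/(2·9·4) = 0.8660; θ_2 = 30.0000° (elbow-up)
β = atan2(11.7942,4.5000) = 69.1160°; ψ = atan2(2.0000,12.4641) = 9.1160°
θ_1 = β − ψ = 60.0000°
θ_3 = φ − θ_1 − θ_2 = 150.0000° (wrapped to (-180°,180°])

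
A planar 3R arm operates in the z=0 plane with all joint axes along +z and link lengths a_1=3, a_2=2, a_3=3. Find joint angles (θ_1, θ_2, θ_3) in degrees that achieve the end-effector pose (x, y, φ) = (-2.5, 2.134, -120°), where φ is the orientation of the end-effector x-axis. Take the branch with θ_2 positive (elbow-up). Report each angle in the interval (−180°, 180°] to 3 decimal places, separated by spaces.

90.001 29.998 120.001

wrist centre = target − a_3·(cos φ, sin φ) = (-1.0000, 4.7321)
cos θ_2 = (23.3925−3²−2²)/(2·3·2) = 0.8660; θ_2 = 29.9977° (elbow-up)
β = atan2(4.7321,-1.0000) = 101.9324°; ψ = atan2(0.9999,4.7321) = 11.9316°
θ_1 = β − ψ = 90.0008°
θ_3 = φ − θ_1 − θ_2 = 120.0015° (wrapped to (-180°,180°])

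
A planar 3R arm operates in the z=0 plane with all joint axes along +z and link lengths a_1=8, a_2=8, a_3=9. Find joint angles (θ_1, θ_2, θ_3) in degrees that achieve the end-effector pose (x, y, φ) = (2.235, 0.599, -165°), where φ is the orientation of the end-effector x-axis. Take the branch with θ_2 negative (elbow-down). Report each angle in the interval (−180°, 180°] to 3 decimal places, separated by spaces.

wrist centre = target − a_3·(cos φ, sin φ) = (10.9283, 2.9284)
cos θ_2 = (128.0038−8²−8²)/(2·8·8) = 0.0000; θ_2 = -89.9983° (elbow-down)
β = atan2(2.9284,10.9283) = 15.0007°; ψ = atan2(-8.0000,8.0002) = -44.9991°
θ_1 = β − ψ = 59.9998°
θ_3 = φ − θ_1 − θ_2 = -135.0015° (wrapped to (-180°,180°])

60.000 -89.998 -135.002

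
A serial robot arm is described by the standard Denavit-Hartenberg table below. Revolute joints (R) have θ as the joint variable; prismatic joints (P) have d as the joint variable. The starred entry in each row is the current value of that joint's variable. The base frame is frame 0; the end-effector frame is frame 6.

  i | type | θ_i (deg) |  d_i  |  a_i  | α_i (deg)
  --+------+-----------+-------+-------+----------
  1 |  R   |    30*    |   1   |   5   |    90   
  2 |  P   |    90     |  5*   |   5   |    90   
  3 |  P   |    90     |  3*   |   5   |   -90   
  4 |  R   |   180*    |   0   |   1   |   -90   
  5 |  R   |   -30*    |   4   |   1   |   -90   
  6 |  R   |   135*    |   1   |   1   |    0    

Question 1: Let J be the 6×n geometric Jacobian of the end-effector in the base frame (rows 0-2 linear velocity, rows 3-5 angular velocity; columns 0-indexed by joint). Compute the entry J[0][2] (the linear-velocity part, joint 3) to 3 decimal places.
0.866

prismatic axis z_2 = (0.8660,0.5000,-0.0000)
J_v[:, 2] = z_2; J_ω[:, 2] = (0,0,0)
entry J[0][2] = 0.8660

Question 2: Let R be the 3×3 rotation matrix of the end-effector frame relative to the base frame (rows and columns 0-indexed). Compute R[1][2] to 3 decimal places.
End-effector z-axis (col 2 of R) = (-0.2500,0.4330,0.8660)
R[1][2] = 0.4330

0.433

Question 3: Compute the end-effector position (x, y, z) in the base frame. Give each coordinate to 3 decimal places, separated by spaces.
13.903 -1.495 6.720

after link 1: o_1 = (4.3301, 2.5000, 1.0000)
after link 2: o_2 = (6.8301, -1.8301, 6.0000)
after link 3: o_3 = (11.9282, -4.6603, 6.0000)
after link 4: o_4 = (11.4282, -3.7942, 6.0000)
after link 5: o_5 = (14.4593, -1.0442, 5.5000)
after link 6: o_6 = (13.9031, -1.4951, 6.7196)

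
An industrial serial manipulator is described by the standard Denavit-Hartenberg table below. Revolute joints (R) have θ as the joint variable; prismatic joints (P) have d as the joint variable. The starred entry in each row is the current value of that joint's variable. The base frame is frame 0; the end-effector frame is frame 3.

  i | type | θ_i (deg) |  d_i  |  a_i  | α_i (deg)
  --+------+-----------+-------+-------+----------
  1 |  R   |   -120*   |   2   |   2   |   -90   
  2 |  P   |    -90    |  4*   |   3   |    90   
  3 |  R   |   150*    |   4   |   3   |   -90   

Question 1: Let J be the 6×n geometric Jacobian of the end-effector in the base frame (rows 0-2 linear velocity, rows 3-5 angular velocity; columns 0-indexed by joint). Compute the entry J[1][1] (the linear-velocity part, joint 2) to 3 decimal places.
prismatic axis z_1 = (0.8660,-0.5000,0.0000)
J_v[:, 1] = z_1; J_ω[:, 1] = (0,0,0)
entry J[1][1] = -0.5000

-0.500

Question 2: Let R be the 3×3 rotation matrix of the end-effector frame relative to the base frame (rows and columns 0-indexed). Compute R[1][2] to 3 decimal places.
End-effector z-axis (col 2 of R) = (-0.7500,0.4330,-0.5000)
R[1][2] = 0.4330

0.433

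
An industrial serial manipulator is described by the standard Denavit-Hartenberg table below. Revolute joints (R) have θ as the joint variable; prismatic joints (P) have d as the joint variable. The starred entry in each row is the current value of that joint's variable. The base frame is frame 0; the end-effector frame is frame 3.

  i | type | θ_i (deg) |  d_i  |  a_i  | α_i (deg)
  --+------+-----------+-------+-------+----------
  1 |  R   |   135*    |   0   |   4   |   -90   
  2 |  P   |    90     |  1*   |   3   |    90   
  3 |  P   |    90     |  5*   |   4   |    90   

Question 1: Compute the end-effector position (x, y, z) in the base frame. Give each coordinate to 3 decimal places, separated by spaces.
-9.899 2.828 -3.000

after link 1: o_1 = (-2.8284, 2.8284, 0.0000)
after link 2: o_2 = (-3.5355, 2.1213, -3.0000)
after link 3: o_3 = (-9.8995, 2.8284, -3.0000)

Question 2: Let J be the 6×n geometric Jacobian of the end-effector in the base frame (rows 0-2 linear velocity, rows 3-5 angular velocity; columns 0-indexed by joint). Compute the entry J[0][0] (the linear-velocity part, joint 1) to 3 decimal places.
-2.828

axis z_0 = ẑ; lever o_n−o_0 = (-9.8995,2.8284,-3.0000)
cross product → J_v[:, 0] = (-2.8284,-9.8995,0.0000)
J_ω[:, 0] = z_0
entry J[0][0] = -2.8284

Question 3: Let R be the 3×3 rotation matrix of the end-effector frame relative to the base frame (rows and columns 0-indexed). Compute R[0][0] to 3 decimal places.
-0.707

End-effector x-axis (col 0 of R) = (-0.7071,-0.7071,0.0000)
R[0][0] = -0.7071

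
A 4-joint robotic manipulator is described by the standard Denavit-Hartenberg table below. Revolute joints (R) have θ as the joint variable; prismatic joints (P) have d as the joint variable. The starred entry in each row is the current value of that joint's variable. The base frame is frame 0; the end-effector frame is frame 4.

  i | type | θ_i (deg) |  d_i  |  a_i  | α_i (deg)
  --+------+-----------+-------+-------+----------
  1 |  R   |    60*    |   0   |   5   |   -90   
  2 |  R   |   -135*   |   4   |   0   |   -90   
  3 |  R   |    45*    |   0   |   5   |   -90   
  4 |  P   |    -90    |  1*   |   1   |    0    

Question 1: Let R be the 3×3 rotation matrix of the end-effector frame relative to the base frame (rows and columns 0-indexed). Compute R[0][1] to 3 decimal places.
End-effector y-axis (col 1 of R) = (0.3624,-0.7866,0.5000)
R[0][1] = 0.3624

0.362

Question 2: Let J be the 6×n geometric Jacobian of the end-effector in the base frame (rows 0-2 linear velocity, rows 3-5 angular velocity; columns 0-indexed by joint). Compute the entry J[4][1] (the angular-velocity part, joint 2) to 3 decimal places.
0.500

axis z_1 = (-0.8660,0.5000,0.0000); lever o_n−o_1 = (-0.4363,-1.2410,2.7071)
cross product → J_v[:, 1] = (1.3536,2.3444,1.2929)
J_ω[:, 1] = z_1
entry J[4][1] = 0.5000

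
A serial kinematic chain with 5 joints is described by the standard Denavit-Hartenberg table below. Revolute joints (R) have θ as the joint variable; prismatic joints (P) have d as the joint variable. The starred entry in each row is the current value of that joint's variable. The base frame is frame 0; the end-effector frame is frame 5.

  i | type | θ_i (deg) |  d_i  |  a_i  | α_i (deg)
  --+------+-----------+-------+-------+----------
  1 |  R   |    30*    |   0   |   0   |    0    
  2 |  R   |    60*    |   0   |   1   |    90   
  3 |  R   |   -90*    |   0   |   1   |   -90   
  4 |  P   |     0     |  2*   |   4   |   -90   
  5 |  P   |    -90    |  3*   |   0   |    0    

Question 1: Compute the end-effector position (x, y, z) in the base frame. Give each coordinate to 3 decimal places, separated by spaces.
-3.000 3.000 -5.000

after link 1: o_1 = (0.0000, 0.0000, 0.0000)
after link 2: o_2 = (0.0000, 1.0000, 0.0000)
after link 3: o_3 = (0.0000, 1.0000, -1.0000)
after link 4: o_4 = (0.0000, 3.0000, -5.0000)
after link 5: o_5 = (-3.0000, 3.0000, -5.0000)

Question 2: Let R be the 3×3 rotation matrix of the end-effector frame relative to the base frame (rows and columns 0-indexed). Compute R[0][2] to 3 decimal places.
-1.000

End-effector z-axis (col 2 of R) = (-1.0000,0.0000,-0.0000)
R[0][2] = -1.0000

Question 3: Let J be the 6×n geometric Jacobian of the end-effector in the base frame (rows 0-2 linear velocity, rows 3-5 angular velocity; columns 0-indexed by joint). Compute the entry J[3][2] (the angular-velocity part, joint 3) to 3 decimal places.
1.000

axis z_2 = (1.0000,-0.0000,0.0000); lever o_n−o_2 = (-3.0000,2.0000,-5.0000)
cross product → J_v[:, 2] = (0.0000,5.0000,2.0000)
J_ω[:, 2] = z_2
entry J[3][2] = 1.0000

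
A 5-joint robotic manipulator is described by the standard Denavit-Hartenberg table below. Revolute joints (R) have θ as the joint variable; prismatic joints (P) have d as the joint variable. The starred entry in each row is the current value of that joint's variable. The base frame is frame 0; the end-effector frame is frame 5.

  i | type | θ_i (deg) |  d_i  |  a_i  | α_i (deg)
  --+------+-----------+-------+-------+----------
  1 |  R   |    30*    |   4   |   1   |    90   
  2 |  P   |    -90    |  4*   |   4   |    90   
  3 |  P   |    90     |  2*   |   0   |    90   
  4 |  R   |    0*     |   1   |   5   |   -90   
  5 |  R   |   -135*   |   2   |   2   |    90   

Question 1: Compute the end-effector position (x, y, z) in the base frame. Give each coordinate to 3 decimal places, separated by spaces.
after link 1: o_1 = (0.8660, 0.5000, 4.0000)
after link 2: o_2 = (2.8660, -2.9641, 0.0000)
after link 3: o_3 = (1.1340, -3.9641, 0.0000)
after link 4: o_4 = (3.6340, -8.2942, -1.0000)
after link 5: o_5 = (1.1948, -8.0695, -2.4142)

1.195 -8.069 -2.414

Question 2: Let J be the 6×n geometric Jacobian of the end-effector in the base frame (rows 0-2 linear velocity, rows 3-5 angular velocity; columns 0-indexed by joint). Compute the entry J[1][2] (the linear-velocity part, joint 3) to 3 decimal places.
prismatic axis z_2 = (-0.8660,-0.5000,-0.0000)
J_v[:, 2] = z_2; J_ω[:, 2] = (0,0,0)
entry J[1][2] = -0.5000

-0.500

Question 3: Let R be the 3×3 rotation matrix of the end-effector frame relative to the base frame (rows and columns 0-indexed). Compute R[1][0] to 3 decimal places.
0.612

End-effector x-axis (col 0 of R) = (-0.3536,0.6124,-0.7071)
R[1][0] = 0.6124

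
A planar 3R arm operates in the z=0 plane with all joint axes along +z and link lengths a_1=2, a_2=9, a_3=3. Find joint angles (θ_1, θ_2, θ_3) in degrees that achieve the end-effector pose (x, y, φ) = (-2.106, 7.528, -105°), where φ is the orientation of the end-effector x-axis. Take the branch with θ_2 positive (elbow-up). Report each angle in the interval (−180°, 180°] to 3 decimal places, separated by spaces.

wrist centre = target − a_3·(cos φ, sin φ) = (-1.3295, 10.4258)
cos θ_2 = (110.4645−2²−9²)/(2·2·9) = 0.7073; θ_2 = 44.9805° (elbow-up)
β = atan2(10.4258,-1.3295) = 97.2674°; ψ = atan2(6.3618,8.3661) = 37.2502°
θ_1 = β − ψ = 60.0172°
θ_3 = φ − θ_1 − θ_2 = 150.0023° (wrapped to (-180°,180°])

60.017 44.980 150.002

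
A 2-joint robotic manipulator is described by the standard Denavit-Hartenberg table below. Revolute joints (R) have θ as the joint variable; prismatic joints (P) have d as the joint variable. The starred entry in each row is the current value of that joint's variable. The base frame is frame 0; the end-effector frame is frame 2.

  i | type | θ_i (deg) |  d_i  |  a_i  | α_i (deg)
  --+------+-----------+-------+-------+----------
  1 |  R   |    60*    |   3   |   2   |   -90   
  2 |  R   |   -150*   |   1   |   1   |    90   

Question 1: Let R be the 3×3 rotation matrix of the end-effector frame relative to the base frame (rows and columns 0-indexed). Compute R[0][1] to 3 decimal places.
-0.866

End-effector y-axis (col 1 of R) = (-0.8660,0.5000,0.0000)
R[0][1] = -0.8660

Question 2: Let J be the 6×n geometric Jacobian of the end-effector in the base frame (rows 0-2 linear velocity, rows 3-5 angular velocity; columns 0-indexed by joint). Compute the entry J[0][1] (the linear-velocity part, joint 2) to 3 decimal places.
0.250

axis z_1 = (-0.8660,0.5000,0.0000); lever o_n−o_1 = (-1.2990,-0.2500,0.5000)
cross product → J_v[:, 1] = (0.2500,0.4330,0.8660)
J_ω[:, 1] = z_1
entry J[0][1] = 0.2500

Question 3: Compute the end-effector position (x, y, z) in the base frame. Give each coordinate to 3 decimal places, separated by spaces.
after link 1: o_1 = (1.0000, 1.7321, 3.0000)
after link 2: o_2 = (-0.2990, 1.4821, 3.5000)

-0.299 1.482 3.500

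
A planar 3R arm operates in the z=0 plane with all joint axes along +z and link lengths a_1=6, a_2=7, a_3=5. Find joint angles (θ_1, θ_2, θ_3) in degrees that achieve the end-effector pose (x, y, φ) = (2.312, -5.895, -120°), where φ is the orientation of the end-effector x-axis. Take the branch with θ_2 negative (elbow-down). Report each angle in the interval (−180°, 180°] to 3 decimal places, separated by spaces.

wrist centre = target − a_3·(cos φ, sin φ) = (4.8120, -1.5649)
cos θ_2 = (25.6042−6²−7²)/(2·6·7) = -0.7071; θ_2 = -134.9989° (elbow-down)
β = atan2(-1.5649,4.8120) = -18.0146°; ψ = atan2(-4.9498,1.0503) = -78.0196°
θ_1 = β − ψ = 60.0050°
θ_3 = φ − θ_1 − θ_2 = -45.0061° (wrapped to (-180°,180°])

60.005 -134.999 -45.006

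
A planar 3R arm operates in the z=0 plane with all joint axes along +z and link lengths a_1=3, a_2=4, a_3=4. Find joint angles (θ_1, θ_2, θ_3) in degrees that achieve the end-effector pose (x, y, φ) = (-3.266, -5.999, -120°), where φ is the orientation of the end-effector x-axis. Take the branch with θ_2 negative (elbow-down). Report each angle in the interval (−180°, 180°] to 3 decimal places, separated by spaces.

wrist centre = target − a_3·(cos φ, sin φ) = (-1.2660, -2.5349)
cos θ_2 = (8.0285−3²−4²)/(2·3·4) = -0.7071; θ_2 = -135.0033° (elbow-down)
β = atan2(-2.5349,-1.2660) = -116.5388°; ψ = atan2(-2.8283,0.1714) = -86.5318°
θ_1 = β − ψ = -30.0071°
θ_3 = φ − θ_1 − θ_2 = 45.0104° (wrapped to (-180°,180°])

-30.007 -135.003 45.010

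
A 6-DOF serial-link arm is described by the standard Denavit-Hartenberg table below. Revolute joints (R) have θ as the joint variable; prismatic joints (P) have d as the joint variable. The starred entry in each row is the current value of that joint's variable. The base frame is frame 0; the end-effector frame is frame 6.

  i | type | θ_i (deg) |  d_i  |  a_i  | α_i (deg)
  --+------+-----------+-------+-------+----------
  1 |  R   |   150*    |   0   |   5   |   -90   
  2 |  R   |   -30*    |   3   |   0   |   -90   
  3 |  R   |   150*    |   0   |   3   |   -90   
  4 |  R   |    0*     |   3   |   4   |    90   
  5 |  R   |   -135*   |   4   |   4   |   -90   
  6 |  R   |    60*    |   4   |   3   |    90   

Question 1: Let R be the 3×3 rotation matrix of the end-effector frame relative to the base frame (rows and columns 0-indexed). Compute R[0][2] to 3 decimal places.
-0.732

End-effector z-axis (col 2 of R) = (-0.7318,0.6813,-0.0148)
R[0][2] = -0.7318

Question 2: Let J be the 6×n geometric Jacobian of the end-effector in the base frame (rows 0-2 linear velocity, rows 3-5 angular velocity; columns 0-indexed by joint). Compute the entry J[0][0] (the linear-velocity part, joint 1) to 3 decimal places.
axis z_0 = ẑ; lever o_n−o_0 = (-0.8790,4.1900,-2.8565)
cross product → J_v[:, 0] = (-4.1900,-0.8790,0.0000)
J_ω[:, 0] = z_0
entry J[0][0] = -4.1900

-4.190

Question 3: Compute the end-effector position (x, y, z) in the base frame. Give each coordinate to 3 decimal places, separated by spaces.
-0.879 4.190 -2.857

after link 1: o_1 = (-4.3301, 2.5000, 0.0000)
after link 2: o_2 = (-5.8301, -0.0981, 0.0000)
after link 3: o_3 = (-3.1316, 0.0760, -1.2990)
after link 4: o_4 = (0.2925, -2.5915, -3.7811)
after link 5: o_5 = (-3.8197, 0.9781, -5.3133)
after link 6: o_6 = (-0.8790, 4.1900, -2.8565)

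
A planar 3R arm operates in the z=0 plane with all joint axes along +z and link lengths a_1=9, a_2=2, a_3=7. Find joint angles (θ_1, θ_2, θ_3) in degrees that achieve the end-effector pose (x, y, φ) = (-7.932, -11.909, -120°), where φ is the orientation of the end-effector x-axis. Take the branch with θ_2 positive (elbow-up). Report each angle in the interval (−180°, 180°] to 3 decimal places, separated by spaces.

-135.000 149.985 -134.984

wrist centre = target − a_3·(cos φ, sin φ) = (-4.4320, -5.8468)
cos θ_2 = (53.8280−9²−2²)/(2·9·2) = -0.8659; θ_2 = 149.9845° (elbow-up)
β = atan2(-5.8468,-4.4320) = -127.1628°; ψ = atan2(1.0005,7.2682) = 7.8375°
θ_1 = β − ψ = -135.0003°
θ_3 = φ − θ_1 − θ_2 = -134.9842° (wrapped to (-180°,180°])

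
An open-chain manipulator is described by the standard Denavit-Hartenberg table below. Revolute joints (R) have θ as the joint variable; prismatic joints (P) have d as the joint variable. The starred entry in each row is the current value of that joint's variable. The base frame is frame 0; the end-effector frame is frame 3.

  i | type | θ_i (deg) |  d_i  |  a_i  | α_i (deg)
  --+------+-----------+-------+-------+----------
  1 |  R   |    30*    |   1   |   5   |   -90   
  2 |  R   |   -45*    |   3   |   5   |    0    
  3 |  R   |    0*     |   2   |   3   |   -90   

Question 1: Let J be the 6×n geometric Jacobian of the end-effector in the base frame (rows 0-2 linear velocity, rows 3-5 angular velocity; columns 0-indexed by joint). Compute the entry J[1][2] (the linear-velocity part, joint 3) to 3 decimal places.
axis z_2 = (-0.5000,0.8660,0.0000); lever o_n−o_2 = (0.8371,2.7927,2.1213)
cross product → J_v[:, 2] = (1.8371,1.0607,-2.1213)
J_ω[:, 2] = z_2
entry J[1][2] = 1.0607

1.061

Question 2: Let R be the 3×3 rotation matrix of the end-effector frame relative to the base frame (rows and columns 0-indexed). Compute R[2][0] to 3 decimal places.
0.707

End-effector x-axis (col 0 of R) = (0.6124,0.3536,0.7071)
R[2][0] = 0.7071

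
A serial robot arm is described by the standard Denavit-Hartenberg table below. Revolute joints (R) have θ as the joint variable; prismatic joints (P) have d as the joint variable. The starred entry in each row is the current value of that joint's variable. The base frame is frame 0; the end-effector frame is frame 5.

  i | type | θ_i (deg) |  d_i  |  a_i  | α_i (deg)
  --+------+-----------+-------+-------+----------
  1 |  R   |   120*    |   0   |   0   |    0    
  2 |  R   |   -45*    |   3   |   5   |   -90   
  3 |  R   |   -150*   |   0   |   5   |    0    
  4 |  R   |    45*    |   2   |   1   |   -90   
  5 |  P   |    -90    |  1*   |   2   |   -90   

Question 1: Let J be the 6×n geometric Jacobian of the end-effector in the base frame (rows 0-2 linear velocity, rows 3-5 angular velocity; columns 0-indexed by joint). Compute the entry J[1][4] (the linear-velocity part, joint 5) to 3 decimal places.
prismatic axis z_4 = (0.2500,0.9330,0.2588)
J_v[:, 4] = z_4; J_ω[:, 4] = (0,0,0)
entry J[1][4] = 0.9330

0.933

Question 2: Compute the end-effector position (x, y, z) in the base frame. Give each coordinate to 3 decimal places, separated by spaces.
-3.507 2.365 6.725

after link 1: o_1 = (0.0000, 0.0000, 0.0000)
after link 2: o_2 = (1.2941, 4.8296, 3.0000)
after link 3: o_3 = (0.1734, 0.6470, 5.5000)
after link 4: o_4 = (-1.8255, 0.9147, 6.4659)
after link 5: o_5 = (-3.5073, 2.3653, 6.7247)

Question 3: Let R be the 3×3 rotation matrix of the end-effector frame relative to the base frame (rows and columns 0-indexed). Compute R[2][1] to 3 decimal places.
End-effector y-axis (col 1 of R) = (-0.2500,-0.9330,-0.2588)
R[2][1] = -0.2588

-0.259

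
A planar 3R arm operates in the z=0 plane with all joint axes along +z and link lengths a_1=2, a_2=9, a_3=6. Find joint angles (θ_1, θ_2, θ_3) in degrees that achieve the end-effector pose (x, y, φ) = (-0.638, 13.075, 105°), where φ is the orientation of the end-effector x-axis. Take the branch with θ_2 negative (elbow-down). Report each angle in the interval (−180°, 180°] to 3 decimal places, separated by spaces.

wrist centre = target − a_3·(cos φ, sin φ) = (0.9149, 7.2794)
cos θ_2 = (53.8274−2²−9²)/(2·2·9) = -0.8659; θ_2 = -149.9863° (elbow-down)
β = atan2(7.2794,0.9149) = 82.8364°; ψ = atan2(-4.5019,-5.7932) = -142.1492°
θ_1 = β − ψ = 224.9856°
θ_3 = φ − θ_1 − θ_2 = 30.0007° (wrapped to (-180°,180°])

-135.014 -149.986 30.001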